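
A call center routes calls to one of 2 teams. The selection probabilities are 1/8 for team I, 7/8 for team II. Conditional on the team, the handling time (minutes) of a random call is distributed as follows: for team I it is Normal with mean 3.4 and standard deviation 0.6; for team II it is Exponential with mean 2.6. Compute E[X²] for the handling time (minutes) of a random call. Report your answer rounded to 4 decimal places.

For each component E[X²] = Var + (mean)², giving I: 11.92; II: 13.52.
Overall E[X²] = 0.125·11.92 + 0.875·13.52 = 13.32.

13.3200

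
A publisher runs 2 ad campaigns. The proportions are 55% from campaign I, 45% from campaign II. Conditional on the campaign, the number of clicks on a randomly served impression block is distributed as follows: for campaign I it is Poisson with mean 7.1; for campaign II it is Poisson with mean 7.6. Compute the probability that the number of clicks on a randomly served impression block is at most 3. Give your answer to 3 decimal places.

Conditional on each campaign, P(X ≤ 3): I: 0.0766991; II: 0.0553713.
By total probability, P(X ≤ 3) = 0.55·0.0766991 + 0.45·0.0553713 = 0.0671016.

0.067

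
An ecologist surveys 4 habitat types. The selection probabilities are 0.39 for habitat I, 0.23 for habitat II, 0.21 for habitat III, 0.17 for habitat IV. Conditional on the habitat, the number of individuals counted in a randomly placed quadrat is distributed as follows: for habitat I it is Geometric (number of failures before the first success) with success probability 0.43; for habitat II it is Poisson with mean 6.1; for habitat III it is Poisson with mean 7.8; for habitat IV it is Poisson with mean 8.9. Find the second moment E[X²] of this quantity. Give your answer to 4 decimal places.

For each component E[X²] = Var + (mean)², giving I: 4.83991; II: 43.31; III: 68.64; IV: 88.11.
Overall E[X²] = 0.39·4.83991 + 0.23·43.31 + 0.21·68.64 + 0.17·88.11 = 41.242.

41.2420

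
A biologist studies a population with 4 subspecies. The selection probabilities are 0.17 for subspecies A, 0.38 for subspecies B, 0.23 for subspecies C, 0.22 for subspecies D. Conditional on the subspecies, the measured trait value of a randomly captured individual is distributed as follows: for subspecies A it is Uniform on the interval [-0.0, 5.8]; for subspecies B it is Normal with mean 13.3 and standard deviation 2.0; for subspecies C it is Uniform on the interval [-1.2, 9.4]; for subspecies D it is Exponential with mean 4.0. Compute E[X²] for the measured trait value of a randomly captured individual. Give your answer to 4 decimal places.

For each component E[X²] = Var + (mean)², giving A: 11.2133; B: 180.89; C: 26.1733; D: 32.
Overall E[X²] = 0.17·11.2133 + 0.38·180.89 + 0.23·26.1733 + 0.22·32 = 83.7043.

83.7043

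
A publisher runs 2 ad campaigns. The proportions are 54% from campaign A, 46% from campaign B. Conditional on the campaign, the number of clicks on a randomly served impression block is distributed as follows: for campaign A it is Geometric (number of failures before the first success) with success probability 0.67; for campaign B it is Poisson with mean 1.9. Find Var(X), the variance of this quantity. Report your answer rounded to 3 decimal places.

Per component, A: μ=0.492537, E[X²]=0.977723; B: μ=1.9, E[X²]=5.51.
E[X] = 0.54·0.492537 + 0.46·1.9 = 1.13997.
E[X²] = 0.54·0.977723 + 0.46·5.51 = 3.06257.
Var(X) = E[X²] − (E[X])² = 3.06257 − 1.29953 = 1.76304.

1.763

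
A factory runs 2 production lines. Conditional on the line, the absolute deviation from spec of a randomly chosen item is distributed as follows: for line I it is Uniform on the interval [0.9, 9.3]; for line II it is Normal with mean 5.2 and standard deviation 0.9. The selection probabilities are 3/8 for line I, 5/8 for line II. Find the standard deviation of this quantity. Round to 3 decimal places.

1.647

Per component, I: μ=5.1, E[X²]=31.89; II: μ=5.2, E[X²]=27.85.
E[X] = 0.375·5.1 + 0.625·5.2 = 5.1625.
E[X²] = 0.375·31.89 + 0.625·27.85 = 29.365.
Var(X) = E[X²] − (E[X])² = 29.365 − 26.6514 = 2.71359.
SD(X) = √2.71359 = 1.6473.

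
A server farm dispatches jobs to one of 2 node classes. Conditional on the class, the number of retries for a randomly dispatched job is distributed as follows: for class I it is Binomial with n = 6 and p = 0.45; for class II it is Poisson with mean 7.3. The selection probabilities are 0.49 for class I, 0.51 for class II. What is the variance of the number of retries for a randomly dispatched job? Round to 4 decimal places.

Per component, I: μ=2.7, E[X²]=8.775; II: μ=7.3, E[X²]=60.59.
E[X] = 0.49·2.7 + 0.51·7.3 = 5.046.
E[X²] = 0.49·8.775 + 0.51·60.59 = 35.2007.
Var(X) = E[X²] − (E[X])² = 35.2007 − 25.4621 = 9.73853.

9.7385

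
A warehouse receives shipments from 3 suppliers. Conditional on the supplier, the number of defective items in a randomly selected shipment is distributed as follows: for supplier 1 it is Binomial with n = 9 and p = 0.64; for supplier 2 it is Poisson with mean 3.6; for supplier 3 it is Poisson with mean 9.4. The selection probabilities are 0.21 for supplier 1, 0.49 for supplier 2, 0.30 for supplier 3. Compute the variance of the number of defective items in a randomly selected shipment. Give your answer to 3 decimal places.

Per component, 1: μ=5.76, E[X²]=35.2512; 2: μ=3.6, E[X²]=16.56; 3: μ=9.4, E[X²]=97.76.
E[X] = 0.21·5.76 + 0.49·3.6 + 0.3·9.4 = 5.7936.
E[X²] = 0.21·35.2512 + 0.49·16.56 + 0.3·97.76 = 44.8452.
Var(X) = E[X²] − (E[X])² = 44.8452 − 33.5658 = 11.2794.

11.279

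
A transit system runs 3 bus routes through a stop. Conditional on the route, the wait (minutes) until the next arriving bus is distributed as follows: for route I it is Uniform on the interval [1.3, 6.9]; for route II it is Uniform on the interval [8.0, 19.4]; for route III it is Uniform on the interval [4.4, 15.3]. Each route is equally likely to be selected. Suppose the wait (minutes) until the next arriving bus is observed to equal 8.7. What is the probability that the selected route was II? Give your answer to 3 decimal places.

Likelihoods f(8.7 | ·): I: 0; II: 0.0877193; III: 0.0917431.
Posterior ∝ prior × likelihood. Numerator for II: 0.333333·0.0877193 = 0.0292398.
Normalizing constant: 0.333333·0 + 0.333333·0.0877193 + 0.333333·0.0917431 = 0.0598208.
P(II | observation) = 0.0292398 / 0.0598208 = 0.488789.

0.489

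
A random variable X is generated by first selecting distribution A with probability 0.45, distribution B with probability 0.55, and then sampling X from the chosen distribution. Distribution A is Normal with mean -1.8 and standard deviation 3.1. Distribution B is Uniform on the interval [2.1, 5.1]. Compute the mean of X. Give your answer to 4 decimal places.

Component means — A: -1.8; B: 3.6.
E[X] = 0.45·-1.8 + 0.55·3.6 = 1.17.

1.1700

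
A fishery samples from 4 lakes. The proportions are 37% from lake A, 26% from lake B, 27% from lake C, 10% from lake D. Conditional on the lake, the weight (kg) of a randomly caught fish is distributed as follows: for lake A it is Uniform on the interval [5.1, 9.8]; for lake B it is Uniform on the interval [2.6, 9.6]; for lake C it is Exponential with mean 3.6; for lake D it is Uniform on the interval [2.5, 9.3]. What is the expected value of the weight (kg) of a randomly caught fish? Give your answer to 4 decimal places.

Component means — A: 7.45; B: 6.1; C: 3.6; D: 5.9.
E[X] = 0.37·7.45 + 0.26·6.1 + 0.27·3.6 + 0.1·5.9 = 5.9045.

5.9045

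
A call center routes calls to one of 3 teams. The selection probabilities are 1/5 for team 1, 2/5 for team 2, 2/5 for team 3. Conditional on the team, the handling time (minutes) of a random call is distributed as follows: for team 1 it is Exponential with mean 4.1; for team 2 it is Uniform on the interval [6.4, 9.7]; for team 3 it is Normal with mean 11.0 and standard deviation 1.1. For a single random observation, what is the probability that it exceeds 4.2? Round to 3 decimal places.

Conditional on each team, P(X > 4.2): 1: 0.359015; 2: 1; 3: 1.
By total probability, P(X > 4.2) = 0.2·0.359015 + 0.4·1 + 0.4·1 = 0.871803.

0.872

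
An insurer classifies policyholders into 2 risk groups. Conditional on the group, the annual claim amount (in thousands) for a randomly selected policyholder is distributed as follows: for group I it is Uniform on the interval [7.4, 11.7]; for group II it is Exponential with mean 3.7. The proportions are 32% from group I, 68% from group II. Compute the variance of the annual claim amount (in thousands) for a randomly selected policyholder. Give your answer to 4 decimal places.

17.2491

Per component, I: μ=9.55, E[X²]=92.7433; II: μ=3.7, E[X²]=27.38.
E[X] = 0.32·9.55 + 0.68·3.7 = 5.572.
E[X²] = 0.32·92.7433 + 0.68·27.38 = 48.2963.
Var(X) = E[X²] − (E[X])² = 48.2963 − 31.0472 = 17.2491.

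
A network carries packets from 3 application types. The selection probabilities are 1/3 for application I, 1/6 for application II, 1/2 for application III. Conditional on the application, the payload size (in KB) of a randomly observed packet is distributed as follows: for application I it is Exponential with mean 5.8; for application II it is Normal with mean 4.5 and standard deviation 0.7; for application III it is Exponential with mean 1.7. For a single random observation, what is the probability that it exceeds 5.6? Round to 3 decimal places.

0.155

Conditional on each application, P(X > 5.6): I: 0.380786; II: 0.0580416; III: 0.0371008.
By total probability, P(X > 5.6) = 0.333333·0.380786 + 0.166667·0.0580416 + 0.5·0.0371008 = 0.155153.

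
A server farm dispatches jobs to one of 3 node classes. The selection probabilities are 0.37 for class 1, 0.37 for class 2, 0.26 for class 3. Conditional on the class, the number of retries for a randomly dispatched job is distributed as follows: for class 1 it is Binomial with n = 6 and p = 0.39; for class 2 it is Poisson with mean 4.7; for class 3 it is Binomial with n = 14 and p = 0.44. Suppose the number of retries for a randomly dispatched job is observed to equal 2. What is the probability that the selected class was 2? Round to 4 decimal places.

Likelihoods P(X=2 | ·): 1: 0.315893; 2: 0.100457; 3: 0.0167573.
Posterior ∝ prior × likelihood. Numerator for 2: 0.37·0.100457 = 0.0371692.
Normalizing constant: 0.37·0.315893 + 0.37·0.100457 + 0.26·0.0167573 = 0.158406.
P(2 | observation) = 0.0371692 / 0.158406 = 0.234645.

0.2346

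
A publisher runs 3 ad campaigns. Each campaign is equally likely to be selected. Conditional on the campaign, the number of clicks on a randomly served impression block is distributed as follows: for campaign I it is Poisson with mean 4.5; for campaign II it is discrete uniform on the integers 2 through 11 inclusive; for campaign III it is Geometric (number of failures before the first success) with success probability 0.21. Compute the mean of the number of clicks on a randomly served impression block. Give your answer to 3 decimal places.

Component means — I: 4.5; II: 6.5; III: 3.7619.
E[X] = 0.333333·4.5 + 0.333333·6.5 + 0.333333·3.7619 = 4.92063.

4.921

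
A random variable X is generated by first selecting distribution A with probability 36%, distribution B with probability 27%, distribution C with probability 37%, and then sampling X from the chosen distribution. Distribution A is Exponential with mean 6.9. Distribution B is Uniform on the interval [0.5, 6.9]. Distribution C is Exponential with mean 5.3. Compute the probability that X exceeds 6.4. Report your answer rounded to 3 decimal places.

0.274

Conditional on each component, P(X > 6.4): A: 0.395527; B: 0.078125; C: 0.29893.
By total probability, P(X > 6.4) = 0.36·0.395527 + 0.27·0.078125 + 0.37·0.29893 = 0.274087.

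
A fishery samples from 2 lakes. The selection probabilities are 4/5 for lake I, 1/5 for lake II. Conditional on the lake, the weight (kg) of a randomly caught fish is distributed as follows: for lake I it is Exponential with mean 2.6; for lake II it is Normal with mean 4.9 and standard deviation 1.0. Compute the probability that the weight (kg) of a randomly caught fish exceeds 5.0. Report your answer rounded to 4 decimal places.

Conditional on each lake, P(X > 5.0): I: 0.146157; II: 0.460172.
By total probability, P(X > 5.0) = 0.8·0.146157 + 0.2·0.460172 = 0.20896.

0.2090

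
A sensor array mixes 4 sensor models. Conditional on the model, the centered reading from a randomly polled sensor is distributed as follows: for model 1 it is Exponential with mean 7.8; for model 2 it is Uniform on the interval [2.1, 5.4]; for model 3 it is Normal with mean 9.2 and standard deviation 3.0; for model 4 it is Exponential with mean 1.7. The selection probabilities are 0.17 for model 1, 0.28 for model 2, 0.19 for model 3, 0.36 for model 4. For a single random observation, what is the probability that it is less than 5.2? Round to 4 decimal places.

Conditional on each model, P(X < 5.2): 1: 0.486583; 2: 0.939394; 3: 0.0912112; 4: 0.953057.
By total probability, P(X < 5.2) = 0.17·0.486583 + 0.28·0.939394 + 0.19·0.0912112 + 0.36·0.953057 = 0.70618.

0.7062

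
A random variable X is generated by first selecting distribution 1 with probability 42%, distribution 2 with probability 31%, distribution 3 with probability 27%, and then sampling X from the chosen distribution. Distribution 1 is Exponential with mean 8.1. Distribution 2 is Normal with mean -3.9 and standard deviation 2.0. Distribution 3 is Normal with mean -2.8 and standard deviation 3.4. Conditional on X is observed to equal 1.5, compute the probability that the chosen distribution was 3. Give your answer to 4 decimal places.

Likelihoods f(1.5 | ·): 1: 0.102586; 2: 0.00521047; 3: 0.0527361.
Posterior ∝ prior × likelihood. Numerator for 3: 0.27·0.0527361 = 0.0142388.
Normalizing constant: 0.42·0.102586 + 0.31·0.00521047 + 0.27·0.0527361 = 0.0589403.
P(3 | observation) = 0.0142388 / 0.0589403 = 0.241579.

0.2416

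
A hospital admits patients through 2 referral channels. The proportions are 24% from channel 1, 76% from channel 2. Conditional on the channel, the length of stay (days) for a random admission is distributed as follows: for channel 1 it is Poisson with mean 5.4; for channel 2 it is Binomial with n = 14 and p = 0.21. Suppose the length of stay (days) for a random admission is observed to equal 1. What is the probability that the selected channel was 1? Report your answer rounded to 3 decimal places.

0.053

Likelihoods P(X=1 | ·): 1: 0.0243895; 2: 0.137246.
Posterior ∝ prior × likelihood. Numerator for 1: 0.24·0.0243895 = 0.00585349.
Normalizing constant: 0.24·0.0243895 + 0.76·0.137246 = 0.11016.
P(1 | observation) = 0.00585349 / 0.11016 = 0.0531361.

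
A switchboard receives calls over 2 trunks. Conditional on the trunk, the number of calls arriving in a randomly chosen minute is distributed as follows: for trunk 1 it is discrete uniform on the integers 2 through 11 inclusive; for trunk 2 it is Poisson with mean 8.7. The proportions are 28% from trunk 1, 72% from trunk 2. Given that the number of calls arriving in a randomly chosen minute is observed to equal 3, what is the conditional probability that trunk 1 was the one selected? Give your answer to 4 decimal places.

0.6802

Likelihoods P(X=3 | ·): 1: 0.1; 2: 0.0182829.
Posterior ∝ prior × likelihood. Numerator for 1: 0.28·0.1 = 0.028.
Normalizing constant: 0.28·0.1 + 0.72·0.0182829 = 0.0411637.
P(1 | observation) = 0.028 / 0.0411637 = 0.680211.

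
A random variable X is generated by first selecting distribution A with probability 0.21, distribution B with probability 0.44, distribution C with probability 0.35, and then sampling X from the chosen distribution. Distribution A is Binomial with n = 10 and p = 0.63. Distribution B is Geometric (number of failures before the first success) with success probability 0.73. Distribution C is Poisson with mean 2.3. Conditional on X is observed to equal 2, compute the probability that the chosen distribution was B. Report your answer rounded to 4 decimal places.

0.1992

Likelihoods P(X=2 | ·): A: 0.00627346; B: 0.053217; C: 0.265185.
Posterior ∝ prior × likelihood. Numerator for B: 0.44·0.053217 = 0.0234155.
Normalizing constant: 0.21·0.00627346 + 0.44·0.053217 + 0.35·0.265185 = 0.117548.
P(B | observation) = 0.0234155 / 0.117548 = 0.1992.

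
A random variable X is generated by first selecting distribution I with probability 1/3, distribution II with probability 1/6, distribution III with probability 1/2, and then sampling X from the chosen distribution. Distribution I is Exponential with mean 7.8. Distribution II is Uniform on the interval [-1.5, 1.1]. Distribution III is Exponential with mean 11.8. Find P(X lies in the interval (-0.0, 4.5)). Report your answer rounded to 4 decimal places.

Conditional on each component, P(-0.0 < X < 4.5): I: 0.438376; II: 0.423077; III: 0.317065.
By total probability, P(-0.0 < X < 4.5) = 0.333333·0.438376 + 0.166667·0.423077 + 0.5·0.317065 = 0.375171.

0.3752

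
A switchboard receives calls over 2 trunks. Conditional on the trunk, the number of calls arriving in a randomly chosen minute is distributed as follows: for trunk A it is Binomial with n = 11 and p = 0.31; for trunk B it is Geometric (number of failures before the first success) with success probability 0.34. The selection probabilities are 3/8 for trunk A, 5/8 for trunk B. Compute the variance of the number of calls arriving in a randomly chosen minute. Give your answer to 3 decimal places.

4.956

Per component, A: μ=3.41, E[X²]=13.981; B: μ=1.94118, E[X²]=9.47751.
E[X] = 0.375·3.41 + 0.625·1.94118 = 2.49199.
E[X²] = 0.375·13.981 + 0.625·9.47751 = 11.1663.
Var(X) = E[X²] − (E[X])² = 11.1663 − 6.20999 = 4.95633.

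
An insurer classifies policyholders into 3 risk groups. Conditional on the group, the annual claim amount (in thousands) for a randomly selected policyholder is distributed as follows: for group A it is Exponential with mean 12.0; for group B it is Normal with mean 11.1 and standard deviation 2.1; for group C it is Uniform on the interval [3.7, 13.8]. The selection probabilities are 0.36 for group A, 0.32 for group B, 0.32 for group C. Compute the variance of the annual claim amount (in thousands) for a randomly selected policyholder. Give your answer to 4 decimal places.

57.8471

Per component, A: μ=12, E[X²]=288; B: μ=11.1, E[X²]=127.62; C: μ=8.75, E[X²]=85.0633.
E[X] = 0.36·12 + 0.32·11.1 + 0.32·8.75 = 10.672.
E[X²] = 0.36·288 + 0.32·127.62 + 0.32·85.0633 = 171.739.
Var(X) = E[X²] − (E[X])² = 171.739 − 113.892 = 57.8471.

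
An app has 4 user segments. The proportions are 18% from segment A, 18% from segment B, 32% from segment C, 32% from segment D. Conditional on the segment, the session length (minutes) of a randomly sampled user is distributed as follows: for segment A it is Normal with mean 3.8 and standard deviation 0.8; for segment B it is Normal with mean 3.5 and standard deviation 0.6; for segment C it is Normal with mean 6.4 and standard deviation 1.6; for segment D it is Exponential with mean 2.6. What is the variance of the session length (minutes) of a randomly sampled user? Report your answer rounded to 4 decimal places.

5.6474

Per component, A: μ=3.8, E[X²]=15.08; B: μ=3.5, E[X²]=12.61; C: μ=6.4, E[X²]=43.52; D: μ=2.6, E[X²]=13.52.
E[X] = 0.18·3.8 + 0.18·3.5 + 0.32·6.4 + 0.32·2.6 = 4.194.
E[X²] = 0.18·15.08 + 0.18·12.61 + 0.32·43.52 + 0.32·13.52 = 23.237.
Var(X) = E[X²] − (E[X])² = 23.237 − 17.5896 = 5.64736.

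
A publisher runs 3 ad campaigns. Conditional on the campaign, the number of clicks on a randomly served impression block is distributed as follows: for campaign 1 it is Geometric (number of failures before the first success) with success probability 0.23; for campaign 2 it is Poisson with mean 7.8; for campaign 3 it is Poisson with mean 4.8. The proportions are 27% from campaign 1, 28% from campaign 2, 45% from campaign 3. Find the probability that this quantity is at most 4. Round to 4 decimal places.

0.4425

Conditional on each campaign, P(X ≤ 4): 1: 0.729322; 2: 0.11167; 3: 0.476259.
By total probability, P(X ≤ 4) = 0.27·0.729322 + 0.28·0.11167 + 0.45·0.476259 = 0.442501.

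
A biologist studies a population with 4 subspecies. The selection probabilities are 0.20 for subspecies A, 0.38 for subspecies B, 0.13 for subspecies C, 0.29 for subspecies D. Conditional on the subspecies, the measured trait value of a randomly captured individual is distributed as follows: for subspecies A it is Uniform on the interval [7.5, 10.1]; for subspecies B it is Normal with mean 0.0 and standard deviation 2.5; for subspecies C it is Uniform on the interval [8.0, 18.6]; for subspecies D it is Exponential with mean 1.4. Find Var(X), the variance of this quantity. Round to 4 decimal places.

Per component, A: μ=8.8, E[X²]=78.0033; B: μ=0, E[X²]=6.25; C: μ=13.3, E[X²]=186.253; D: μ=1.4, E[X²]=3.92.
E[X] = 0.2·8.8 + 0.38·0 + 0.13·13.3 + 0.29·1.4 = 3.895.
E[X²] = 0.2·78.0033 + 0.38·6.25 + 0.13·186.253 + 0.29·3.92 = 43.3254.
Var(X) = E[X²] − (E[X])² = 43.3254 − 15.171 = 28.1544.

28.1544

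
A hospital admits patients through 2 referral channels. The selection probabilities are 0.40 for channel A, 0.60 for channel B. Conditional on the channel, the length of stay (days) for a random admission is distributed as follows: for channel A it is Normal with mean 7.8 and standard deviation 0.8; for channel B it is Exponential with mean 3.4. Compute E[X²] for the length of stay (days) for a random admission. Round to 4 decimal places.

For each component E[X²] = Var + (mean)², giving A: 61.48; B: 23.12.
Overall E[X²] = 0.4·61.48 + 0.6·23.12 = 38.464.

38.4640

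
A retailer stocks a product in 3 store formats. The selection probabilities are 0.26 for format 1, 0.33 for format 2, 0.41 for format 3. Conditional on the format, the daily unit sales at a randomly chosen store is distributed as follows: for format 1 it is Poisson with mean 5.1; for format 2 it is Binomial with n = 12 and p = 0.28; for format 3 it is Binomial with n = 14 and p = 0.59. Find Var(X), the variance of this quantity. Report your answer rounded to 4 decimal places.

Per component, 1: μ=5.1, E[X²]=31.11; 2: μ=3.36, E[X²]=13.7088; 3: μ=8.26, E[X²]=71.6142.
E[X] = 0.26·5.1 + 0.33·3.36 + 0.41·8.26 = 5.8214.
E[X²] = 0.26·31.11 + 0.33·13.7088 + 0.41·71.6142 = 41.9743.
Var(X) = E[X²] − (E[X])² = 41.9743 − 33.8887 = 8.08563.

8.0856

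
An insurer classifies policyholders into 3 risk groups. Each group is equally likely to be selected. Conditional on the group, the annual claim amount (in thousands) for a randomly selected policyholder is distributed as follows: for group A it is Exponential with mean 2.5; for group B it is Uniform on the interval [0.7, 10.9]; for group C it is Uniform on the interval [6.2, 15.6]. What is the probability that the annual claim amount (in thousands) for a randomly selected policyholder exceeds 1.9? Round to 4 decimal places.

Conditional on each group, P(X > 1.9): A: 0.467666; B: 0.882353; C: 1.
By total probability, P(X > 1.9) = 0.333333·0.467666 + 0.333333·0.882353 + 0.333333·1 = 0.78334.

0.7833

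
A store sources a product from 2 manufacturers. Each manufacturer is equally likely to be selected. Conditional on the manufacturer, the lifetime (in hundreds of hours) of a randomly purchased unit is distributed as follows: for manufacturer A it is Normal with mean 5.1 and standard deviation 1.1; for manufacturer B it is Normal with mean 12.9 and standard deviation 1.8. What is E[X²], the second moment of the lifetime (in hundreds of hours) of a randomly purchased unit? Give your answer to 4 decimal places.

For each component E[X²] = Var + (mean)², giving A: 27.22; B: 169.65.
Overall E[X²] = 0.5·27.22 + 0.5·169.65 = 98.435.

98.4350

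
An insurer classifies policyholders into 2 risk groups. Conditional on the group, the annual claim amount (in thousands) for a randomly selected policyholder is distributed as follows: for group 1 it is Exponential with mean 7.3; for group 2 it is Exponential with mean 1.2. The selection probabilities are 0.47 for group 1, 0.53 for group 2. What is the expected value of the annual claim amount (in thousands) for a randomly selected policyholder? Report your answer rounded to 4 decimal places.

4.0670

Component means — 1: 7.3; 2: 1.2.
E[X] = 0.47·7.3 + 0.53·1.2 = 4.067.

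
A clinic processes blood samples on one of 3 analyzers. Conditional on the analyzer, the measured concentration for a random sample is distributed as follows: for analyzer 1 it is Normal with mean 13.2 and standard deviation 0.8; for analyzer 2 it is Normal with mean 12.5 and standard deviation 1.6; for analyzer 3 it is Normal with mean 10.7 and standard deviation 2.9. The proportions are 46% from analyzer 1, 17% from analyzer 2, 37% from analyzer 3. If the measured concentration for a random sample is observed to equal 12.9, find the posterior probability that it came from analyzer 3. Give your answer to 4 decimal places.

Likelihoods f(12.9 | ·): 1: 0.464819; 2: 0.241668; 3: 0.103167.
Posterior ∝ prior × likelihood. Numerator for 3: 0.37·0.103167 = 0.038172.
Normalizing constant: 0.46·0.464819 + 0.17·0.241668 + 0.37·0.103167 = 0.293072.
P(3 | observation) = 0.038172 / 0.293072 = 0.130248.

0.1302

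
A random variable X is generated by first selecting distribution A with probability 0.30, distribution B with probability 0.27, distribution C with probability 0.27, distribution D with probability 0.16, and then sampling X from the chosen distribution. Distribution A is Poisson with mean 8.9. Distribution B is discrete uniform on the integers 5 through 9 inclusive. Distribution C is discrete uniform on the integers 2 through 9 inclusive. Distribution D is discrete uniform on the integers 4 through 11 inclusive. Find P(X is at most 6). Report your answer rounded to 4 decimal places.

0.4016

Conditional on each component, P(X ≤ 6): A: 0.216042; B: 0.4; C: 0.625; D: 0.375.
By total probability, P(X ≤ 6) = 0.3·0.216042 + 0.27·0.4 + 0.27·0.625 + 0.16·0.375 = 0.401563.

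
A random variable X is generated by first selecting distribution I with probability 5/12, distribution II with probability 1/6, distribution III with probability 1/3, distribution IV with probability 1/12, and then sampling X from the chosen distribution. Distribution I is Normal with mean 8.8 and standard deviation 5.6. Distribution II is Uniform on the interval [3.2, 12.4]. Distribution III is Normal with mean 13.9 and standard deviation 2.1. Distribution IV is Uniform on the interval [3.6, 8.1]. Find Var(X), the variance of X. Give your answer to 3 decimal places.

23.757

Per component, I: μ=8.8, E[X²]=108.8; II: μ=7.8, E[X²]=67.8933; III: μ=13.9, E[X²]=197.62; IV: μ=5.85, E[X²]=35.91.
E[X] = 0.416667·8.8 + 0.166667·7.8 + 0.333333·13.9 + 0.0833333·5.85 = 10.0875.
E[X²] = 0.416667·108.8 + 0.166667·67.8933 + 0.333333·197.62 + 0.0833333·35.91 = 125.515.
Var(X) = E[X²] − (E[X])² = 125.515 − 101.758 = 23.7571.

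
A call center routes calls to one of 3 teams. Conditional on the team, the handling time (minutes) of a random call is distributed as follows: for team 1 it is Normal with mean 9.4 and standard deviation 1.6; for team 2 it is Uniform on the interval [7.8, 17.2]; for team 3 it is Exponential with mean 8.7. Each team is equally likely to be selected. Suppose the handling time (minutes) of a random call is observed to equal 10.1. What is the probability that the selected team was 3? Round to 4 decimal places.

Likelihoods f(10.1 | ·): 1: 0.226583; 2: 0.106383; 3: 0.0359998.
Posterior ∝ prior × likelihood. Numerator for 3: 0.333333·0.0359998 = 0.0119999.
Normalizing constant: 0.333333·0.226583 + 0.333333·0.106383 + 0.333333·0.0359998 = 0.122988.
P(3 | observation) = 0.0119999 / 0.122988 = 0.0975695.

0.0976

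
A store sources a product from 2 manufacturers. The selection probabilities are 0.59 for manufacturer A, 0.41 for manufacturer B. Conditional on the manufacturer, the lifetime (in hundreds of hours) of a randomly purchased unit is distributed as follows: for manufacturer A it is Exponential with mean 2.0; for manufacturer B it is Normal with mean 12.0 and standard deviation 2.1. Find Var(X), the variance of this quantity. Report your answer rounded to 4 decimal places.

28.3581

Per component, A: μ=2, E[X²]=8; B: μ=12, E[X²]=148.41.
E[X] = 0.59·2 + 0.41·12 = 6.1.
E[X²] = 0.59·8 + 0.41·148.41 = 65.5681.
Var(X) = E[X²] − (E[X])² = 65.5681 − 37.21 = 28.3581.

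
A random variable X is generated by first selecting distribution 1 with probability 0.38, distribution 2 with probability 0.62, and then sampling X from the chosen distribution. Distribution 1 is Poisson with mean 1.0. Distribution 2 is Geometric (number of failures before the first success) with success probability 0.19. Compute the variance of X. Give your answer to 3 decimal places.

16.800

Per component, 1: μ=1, E[X²]=2; 2: μ=4.26316, E[X²]=40.6122.
E[X] = 0.38·1 + 0.62·4.26316 = 3.02316.
E[X²] = 0.38·2 + 0.62·40.6122 = 25.9396.
Var(X) = E[X²] − (E[X])² = 25.9396 − 9.13948 = 16.8001.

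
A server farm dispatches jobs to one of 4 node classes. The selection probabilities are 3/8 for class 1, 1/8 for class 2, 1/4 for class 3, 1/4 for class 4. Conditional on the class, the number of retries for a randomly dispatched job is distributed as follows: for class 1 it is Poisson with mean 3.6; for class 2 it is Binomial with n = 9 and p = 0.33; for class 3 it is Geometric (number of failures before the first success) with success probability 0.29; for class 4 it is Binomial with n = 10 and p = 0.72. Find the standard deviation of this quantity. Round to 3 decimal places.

2.748

Per component, 1: μ=3.6, E[X²]=16.56; 2: μ=2.97, E[X²]=10.8108; 3: μ=2.44828, E[X²]=14.4364; 4: μ=7.2, E[X²]=53.856.
E[X] = 0.375·3.6 + 0.125·2.97 + 0.25·2.44828 + 0.25·7.2 = 4.13332.
E[X²] = 0.375·16.56 + 0.125·10.8108 + 0.25·14.4364 + 0.25·53.856 = 24.6344.
Var(X) = E[X²] − (E[X])² = 24.6344 − 17.0843 = 7.55012.
SD(X) = √7.55012 = 2.74775.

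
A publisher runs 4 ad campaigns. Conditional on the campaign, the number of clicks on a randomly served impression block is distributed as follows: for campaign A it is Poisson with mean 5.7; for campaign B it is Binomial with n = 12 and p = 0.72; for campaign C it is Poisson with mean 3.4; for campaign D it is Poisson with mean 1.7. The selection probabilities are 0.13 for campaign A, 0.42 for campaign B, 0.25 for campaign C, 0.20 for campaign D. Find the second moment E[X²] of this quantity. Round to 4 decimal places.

41.9916

For each component E[X²] = Var + (mean)², giving A: 38.19; B: 77.0688; C: 14.96; D: 4.59.
Overall E[X²] = 0.13·38.19 + 0.42·77.0688 + 0.25·14.96 + 0.2·4.59 = 41.9916.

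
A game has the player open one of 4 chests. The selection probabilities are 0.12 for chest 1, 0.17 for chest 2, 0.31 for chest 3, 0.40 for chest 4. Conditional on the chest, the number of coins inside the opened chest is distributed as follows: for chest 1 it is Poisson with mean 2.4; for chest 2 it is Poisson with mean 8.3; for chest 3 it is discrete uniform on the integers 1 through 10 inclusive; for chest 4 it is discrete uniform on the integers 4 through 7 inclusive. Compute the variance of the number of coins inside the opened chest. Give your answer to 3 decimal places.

Per component, 1: μ=2.4, E[X²]=8.16; 2: μ=8.3, E[X²]=77.19; 3: μ=5.5, E[X²]=38.5; 4: μ=5.5, E[X²]=31.5.
E[X] = 0.12·2.4 + 0.17·8.3 + 0.31·5.5 + 0.4·5.5 = 5.604.
E[X²] = 0.12·8.16 + 0.17·77.19 + 0.31·38.5 + 0.4·31.5 = 38.6365.
Var(X) = E[X²] − (E[X])² = 38.6365 − 31.4048 = 7.23168.

7.232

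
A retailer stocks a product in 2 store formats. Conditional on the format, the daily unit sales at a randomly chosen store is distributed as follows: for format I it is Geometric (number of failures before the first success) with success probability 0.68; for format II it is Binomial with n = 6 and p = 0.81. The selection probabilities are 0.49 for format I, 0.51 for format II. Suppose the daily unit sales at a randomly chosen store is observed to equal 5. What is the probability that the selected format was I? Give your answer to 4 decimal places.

0.0055

Likelihoods P(X=5 | ·): I: 0.0022817; II: 0.397493.
Posterior ∝ prior × likelihood. Numerator for I: 0.49·0.0022817 = 0.00111803.
Normalizing constant: 0.49·0.0022817 + 0.51·0.397493 = 0.20384.
P(I | observation) = 0.00111803 / 0.20384 = 0.00548487.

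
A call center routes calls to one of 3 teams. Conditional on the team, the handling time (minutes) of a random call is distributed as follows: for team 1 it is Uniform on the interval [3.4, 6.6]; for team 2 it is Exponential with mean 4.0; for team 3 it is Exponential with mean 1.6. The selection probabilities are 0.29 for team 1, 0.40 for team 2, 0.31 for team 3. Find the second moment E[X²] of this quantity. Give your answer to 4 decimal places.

21.8847

For each component E[X²] = Var + (mean)², giving 1: 25.8533; 2: 32; 3: 5.12.
Overall E[X²] = 0.29·25.8533 + 0.4·32 + 0.31·5.12 = 21.8847.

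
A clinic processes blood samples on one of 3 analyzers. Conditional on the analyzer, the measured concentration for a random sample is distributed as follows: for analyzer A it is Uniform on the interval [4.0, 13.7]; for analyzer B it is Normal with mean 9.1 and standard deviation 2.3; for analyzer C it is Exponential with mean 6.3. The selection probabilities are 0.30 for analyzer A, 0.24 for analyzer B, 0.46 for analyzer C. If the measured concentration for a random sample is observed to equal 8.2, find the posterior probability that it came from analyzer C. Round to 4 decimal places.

Likelihoods f(8.2 | ·): A: 0.103093; B: 0.160669; C: 0.0431904.
Posterior ∝ prior × likelihood. Numerator for C: 0.46·0.0431904 = 0.0198676.
Normalizing constant: 0.3·0.103093 + 0.24·0.160669 + 0.46·0.0431904 = 0.089356.
P(C | observation) = 0.0198676 / 0.089356 = 0.222342.

0.2223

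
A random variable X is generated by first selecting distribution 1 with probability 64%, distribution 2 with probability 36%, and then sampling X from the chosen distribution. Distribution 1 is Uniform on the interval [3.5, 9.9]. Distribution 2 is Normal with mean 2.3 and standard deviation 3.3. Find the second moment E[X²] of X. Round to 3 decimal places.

36.739

For each component E[X²] = Var + (mean)², giving 1: 48.3033; 2: 16.18.
Overall E[X²] = 0.64·48.3033 + 0.36·16.18 = 36.7389.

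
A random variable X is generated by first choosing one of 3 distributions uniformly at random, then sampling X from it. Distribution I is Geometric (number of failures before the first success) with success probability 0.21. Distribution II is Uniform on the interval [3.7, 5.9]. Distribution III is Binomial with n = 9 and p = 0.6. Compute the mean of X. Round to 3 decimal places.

4.654

Component means — I: 3.7619; II: 4.8; III: 5.4.
E[X] = 0.333333·3.7619 + 0.333333·4.8 + 0.333333·5.4 = 4.65397.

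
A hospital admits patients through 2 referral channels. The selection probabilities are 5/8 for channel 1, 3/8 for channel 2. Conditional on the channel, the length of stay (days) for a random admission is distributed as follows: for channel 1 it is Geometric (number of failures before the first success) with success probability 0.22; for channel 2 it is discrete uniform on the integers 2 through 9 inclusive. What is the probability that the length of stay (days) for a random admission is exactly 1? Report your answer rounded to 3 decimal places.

Conditional on each channel, P(X = 1): 1: 0.1716; 2: 0.
By total probability, P(X = 1) = 0.625·0.1716 + 0.375·0 = 0.10725.

0.107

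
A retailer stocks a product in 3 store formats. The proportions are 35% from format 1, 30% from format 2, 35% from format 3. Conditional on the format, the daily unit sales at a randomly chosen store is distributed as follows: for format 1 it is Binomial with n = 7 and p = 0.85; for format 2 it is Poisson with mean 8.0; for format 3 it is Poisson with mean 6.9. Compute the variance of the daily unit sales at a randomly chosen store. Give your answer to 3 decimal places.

Per component, 1: μ=5.95, E[X²]=36.295; 2: μ=8, E[X²]=72; 3: μ=6.9, E[X²]=54.51.
E[X] = 0.35·5.95 + 0.3·8 + 0.35·6.9 = 6.8975.
E[X²] = 0.35·36.295 + 0.3·72 + 0.35·54.51 = 53.3817.
Var(X) = E[X²] − (E[X])² = 53.3817 − 47.5755 = 5.80624.

5.806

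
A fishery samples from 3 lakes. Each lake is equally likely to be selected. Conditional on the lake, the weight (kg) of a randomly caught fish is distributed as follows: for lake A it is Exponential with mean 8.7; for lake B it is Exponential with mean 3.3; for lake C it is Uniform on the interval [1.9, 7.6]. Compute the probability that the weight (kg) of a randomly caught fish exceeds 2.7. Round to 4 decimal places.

Conditional on each lake, P(X > 2.7): A: 0.733194; B: 0.441233; C: 0.859649.
By total probability, P(X > 2.7) = 0.333333·0.733194 + 0.333333·0.441233 + 0.333333·0.859649 = 0.678025.

0.6780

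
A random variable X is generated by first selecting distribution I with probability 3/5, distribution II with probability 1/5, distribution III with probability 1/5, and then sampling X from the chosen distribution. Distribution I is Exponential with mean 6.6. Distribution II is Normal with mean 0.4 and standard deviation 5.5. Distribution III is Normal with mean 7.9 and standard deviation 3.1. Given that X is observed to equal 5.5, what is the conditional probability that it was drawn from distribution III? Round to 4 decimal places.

Likelihoods f(5.5 | ·): I: 0.0658482; II: 0.0471886; III: 0.0953664.
Posterior ∝ prior × likelihood. Numerator for III: 0.2·0.0953664 = 0.0190733.
Normalizing constant: 0.6·0.0658482 + 0.2·0.0471886 + 0.2·0.0953664 = 0.0680199.
P(III | observation) = 0.0190733 / 0.0680199 = 0.280407.

0.2804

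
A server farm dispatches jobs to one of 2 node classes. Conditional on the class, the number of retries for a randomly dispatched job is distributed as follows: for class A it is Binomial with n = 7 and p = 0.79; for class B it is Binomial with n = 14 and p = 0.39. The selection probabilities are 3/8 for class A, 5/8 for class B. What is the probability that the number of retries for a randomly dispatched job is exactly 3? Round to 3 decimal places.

0.071

Conditional on each class, P(X = 3): A: 0.0335604; B: 0.0939558.
By total probability, P(X = 3) = 0.375·0.0335604 + 0.625·0.0939558 = 0.0713075.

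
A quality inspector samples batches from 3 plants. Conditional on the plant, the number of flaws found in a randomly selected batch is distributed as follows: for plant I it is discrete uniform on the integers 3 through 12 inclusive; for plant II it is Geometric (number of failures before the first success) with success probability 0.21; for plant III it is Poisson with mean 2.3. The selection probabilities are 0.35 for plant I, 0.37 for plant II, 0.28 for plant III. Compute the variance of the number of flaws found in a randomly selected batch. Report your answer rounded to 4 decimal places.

Per component, I: μ=7.5, E[X²]=64.5; II: μ=3.7619, E[X²]=32.0658; III: μ=2.3, E[X²]=7.59.
E[X] = 0.35·7.5 + 0.37·3.7619 + 0.28·2.3 = 4.6609.
E[X²] = 0.35·64.5 + 0.37·32.0658 + 0.28·7.59 = 36.5645.
Var(X) = E[X²] − (E[X])² = 36.5645 − 21.724 = 14.8405.

14.8405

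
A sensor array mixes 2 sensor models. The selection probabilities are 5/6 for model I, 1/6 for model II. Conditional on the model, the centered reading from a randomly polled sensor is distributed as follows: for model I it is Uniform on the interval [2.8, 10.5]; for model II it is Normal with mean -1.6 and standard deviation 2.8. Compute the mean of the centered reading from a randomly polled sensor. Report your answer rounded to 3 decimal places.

5.275

Component means — I: 6.65; II: -1.6.
E[X] = 0.833333·6.65 + 0.166667·-1.6 = 5.275.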